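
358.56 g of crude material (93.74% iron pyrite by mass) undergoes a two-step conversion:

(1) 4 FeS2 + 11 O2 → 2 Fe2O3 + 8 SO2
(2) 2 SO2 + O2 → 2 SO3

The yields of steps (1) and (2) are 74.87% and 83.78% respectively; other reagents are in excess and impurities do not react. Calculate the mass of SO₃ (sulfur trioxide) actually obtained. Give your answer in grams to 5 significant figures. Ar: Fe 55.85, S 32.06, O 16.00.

281.39 g

Pure FeS2 = 358.56 × 0.9374 = 336.114 g.
M(FeS2) = 55.85 + 2(32.06) = 119.97 g/mol.
M(SO3) = 32.06 + 3(16.00) = 80.06 g/mol.
n(FeS2) = 336.114 / 119.97 = 2.80165 mol.
Step 1 (FeS2:SO2 = 4:8): theoretical n(SO2) = 5.60330 mol; at 74.87% yield, n(SO2) = 4.19519 mol.
Step 2 (SO2:SO3 = 2:2): theoretical n(SO3) = 4.19519 mol, so theoretical mass = 4.19519 × 80.06 = 335.867 g.
At 83.78% yield, actual mass of SO3 = 335.867 × 0.8378 = 281.390 g.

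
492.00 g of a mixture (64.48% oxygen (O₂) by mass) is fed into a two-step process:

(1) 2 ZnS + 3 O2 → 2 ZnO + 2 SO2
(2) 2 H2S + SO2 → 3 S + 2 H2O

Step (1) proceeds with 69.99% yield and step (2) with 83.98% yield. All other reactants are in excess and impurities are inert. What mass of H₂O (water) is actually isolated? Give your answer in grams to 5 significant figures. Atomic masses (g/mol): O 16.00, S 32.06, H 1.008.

139.97 g

Pure O2 = 492.00 × 0.6448 = 317.242 g.
M(O2) = 2(16.00) = 32.00 g/mol.
M(H2O) = 2(1.008) + 16.00 = 18.016 g/mol.
n(O2) = 317.242 / 32.00 = 9.91380 mol.
Step 1 (O2:SO2 = 3:2): theoretical n(SO2) = 6.60920 mol; at 69.99% yield, n(SO2) = 4.62578 mol.
Step 2 (SO2:H2O = 1:2): theoretical n(H2O) = 9.25156 mol, so theoretical mass = 9.25156 × 18.016 = 166.676 g.
At 83.98% yield, actual mass of H2O = 166.676 × 0.8398 = 139.975 g.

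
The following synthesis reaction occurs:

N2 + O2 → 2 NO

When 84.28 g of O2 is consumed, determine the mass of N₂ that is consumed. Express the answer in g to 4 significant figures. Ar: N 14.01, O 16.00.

M(O2) = 2(16.00) = 32.00 g/mol.
M(N2) = 2(14.01) = 28.02 g/mol.
n(O2) = 84.280 g / 32.00 g/mol = 2.6338 mol.
From the equation the O2:N2 mole ratio is 1:1, so n(N2) = 2.6338 × 1/1 = 2.6338 mol.
Mass of N2 = 2.6338 mol × 28.02 g/mol = 73.798 g.

73.80 g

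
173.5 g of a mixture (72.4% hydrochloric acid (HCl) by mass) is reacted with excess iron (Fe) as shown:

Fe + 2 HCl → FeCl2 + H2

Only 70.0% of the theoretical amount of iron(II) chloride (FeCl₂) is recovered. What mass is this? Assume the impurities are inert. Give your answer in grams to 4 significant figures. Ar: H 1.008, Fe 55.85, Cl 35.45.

Pure HCl available = 173.5 g × 0.724 = 125.61 g.
M(HCl) = 1.008 + 35.45 = 36.458 g/mol.
M(FeCl2) = 55.85 + 2(35.45) = 126.75 g/mol.
n(HCl) = 125.61 g / 36.458 g/mol = 3.4454 mol.
From the equation the HCl:FeCl2 mole ratio is 2:1, so n(FeCl2) = 3.4454 × 1/2 = 1.7227 mol.
Mass of FeCl2 = 1.7227 mol × 126.75 g/mol = 218.36 g.
Actual mass collected = 218.36 g × 0.700 = 152.85 g.

152.8 g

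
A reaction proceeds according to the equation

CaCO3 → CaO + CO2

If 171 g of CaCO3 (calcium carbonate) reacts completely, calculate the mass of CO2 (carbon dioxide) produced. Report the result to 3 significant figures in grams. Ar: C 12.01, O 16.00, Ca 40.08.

M(CaCO3) = 40.08 + 12.01 + 3(16.00) = 100.09 g/mol.
M(CO2) = 12.01 + 2(16.00) = 44.01 g/mol.
n(CaCO3) = 171.0 g / 100.09 g/mol = 1.708 mol.
From the equation the CaCO3:CO2 mole ratio is 1:1, so n(CO2) = 1.708 × 1/1 = 1.708 mol.
Mass of CO2 = 1.708 mol × 44.01 g/mol = 75.19 g.

75.2 g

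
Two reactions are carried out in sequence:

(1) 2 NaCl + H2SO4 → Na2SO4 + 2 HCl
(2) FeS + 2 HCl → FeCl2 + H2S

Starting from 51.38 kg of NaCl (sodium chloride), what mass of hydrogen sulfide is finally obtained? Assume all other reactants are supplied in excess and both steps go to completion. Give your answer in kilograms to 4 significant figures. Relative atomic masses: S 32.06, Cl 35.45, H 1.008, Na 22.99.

M(NaCl) = 22.99 + 35.45 = 58.44 g/mol.
M(H2S) = 2(1.008) + 32.06 = 34.076 g/mol.
51.38 kg = 51380 g.
n(NaCl) = 51380 / 58.44 = 879.19 mol.
Step 1 gives a 2:2 ratio of NaCl to HCl, so n(HCl) = 879.19 mol.
In step 2 the HCl:H2S ratio is 2:1, so n(H2S) = 439.60 mol.
Mass of H2S = 439.60 × 34.076 = 14980 g = 14.98 kg.

14.98 kg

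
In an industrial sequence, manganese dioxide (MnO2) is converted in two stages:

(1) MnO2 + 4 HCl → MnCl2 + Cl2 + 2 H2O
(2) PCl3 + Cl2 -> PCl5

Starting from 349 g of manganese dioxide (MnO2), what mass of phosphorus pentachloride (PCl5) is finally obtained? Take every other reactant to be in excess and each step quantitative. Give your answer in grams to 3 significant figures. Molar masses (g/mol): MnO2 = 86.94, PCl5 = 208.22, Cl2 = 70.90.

n(MnO2) = 349.0 / 86.94 = 4.014 mol.
Step 1 gives a 1:1 ratio of MnO2 to Cl2, so n(Cl2) = 4.014 mol.
In step 2 the Cl2:PCl5 ratio is 1:1, so n(PCl5) = 4.014 mol.
Mass of PCl5 = 4.014 × 208.22 = 835.8 g.

836 g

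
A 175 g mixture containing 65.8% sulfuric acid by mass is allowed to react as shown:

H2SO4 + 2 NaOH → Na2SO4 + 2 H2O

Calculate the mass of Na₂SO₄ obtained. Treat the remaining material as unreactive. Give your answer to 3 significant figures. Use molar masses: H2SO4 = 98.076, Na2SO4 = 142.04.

Mass of pure H2SO4 = 175 g × 0.658 = 115.2 g.
n(H2SO4) = 115.2 g / 98.076 g/mol = 1.174 mol.
From the equation the H2SO4:Na2SO4 mole ratio is 1:1, so n(Na2SO4) = 1.174 × 1/1 = 1.174 mol.
Mass of Na2SO4 = 1.174 mol × 142.04 g/mol = 166.8 g.

167 g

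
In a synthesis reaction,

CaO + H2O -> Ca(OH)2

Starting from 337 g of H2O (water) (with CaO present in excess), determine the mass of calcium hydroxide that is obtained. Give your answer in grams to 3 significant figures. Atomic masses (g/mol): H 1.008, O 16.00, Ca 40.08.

1390 g

M(H2O) = 2(1.008) + 16.00 = 18.016 g/mol.
M(Ca(OH)2) = 40.08 + 2(16.00) + 2(1.008) = 74.096 g/mol.
n(H2O) = 337.0 g / 18.016 g/mol = 18.71 mol.
From the equation the H2O:Ca(OH)2 mole ratio is 1:1, so n(Ca(OH)2) = 18.71 × 1/1 = 18.71 mol.
Mass of Ca(OH)2 = 18.71 mol × 74.096 g/mol = 1386 g.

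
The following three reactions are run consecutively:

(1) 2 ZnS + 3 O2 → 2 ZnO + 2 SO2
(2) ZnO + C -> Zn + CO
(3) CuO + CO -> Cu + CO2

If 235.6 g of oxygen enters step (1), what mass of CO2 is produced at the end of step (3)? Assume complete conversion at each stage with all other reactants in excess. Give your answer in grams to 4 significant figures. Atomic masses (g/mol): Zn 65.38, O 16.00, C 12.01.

M(O2) = 2(16.00) = 32.00 g/mol.
M(CO2) = 12.01 + 2(16.00) = 44.01 g/mol.
n(O2) = 235.6 / 32.00 = 7.3625 mol.
Reaction (1): O2→ZnO ratio 3:2 ⇒ n(ZnO) = 4.9083 mol.
Reaction (2): ZnO→CO ratio 1:1 ⇒ n(CO) = 4.9083 mol.
Reaction (3): CO→CO2 ratio 1:1 ⇒ n(CO2) = 4.9083 mol.
Mass of CO2 = 4.9083 × 44.01 = 216.02 g.

216.0 g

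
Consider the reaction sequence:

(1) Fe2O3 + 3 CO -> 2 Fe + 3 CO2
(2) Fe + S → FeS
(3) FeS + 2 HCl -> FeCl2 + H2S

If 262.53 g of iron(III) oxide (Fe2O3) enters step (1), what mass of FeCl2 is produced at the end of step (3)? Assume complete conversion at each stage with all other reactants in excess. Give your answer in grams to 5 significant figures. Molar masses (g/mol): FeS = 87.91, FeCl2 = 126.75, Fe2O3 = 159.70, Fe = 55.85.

n(Fe2O3) = 262.53 / 159.70 = 1.64389 mol.
Reaction (1): Fe2O3→Fe ratio 1:2 ⇒ n(Fe) = 3.28779 mol.
Reaction (2): Fe→FeS ratio 1:1 ⇒ n(FeS) = 3.28779 mol.
Reaction (3): FeS→FeCl2 ratio 1:1 ⇒ n(FeCl2) = 3.28779 mol.
Mass of FeCl2 = 3.28779 × 126.75 = 416.727 g.

416.73 g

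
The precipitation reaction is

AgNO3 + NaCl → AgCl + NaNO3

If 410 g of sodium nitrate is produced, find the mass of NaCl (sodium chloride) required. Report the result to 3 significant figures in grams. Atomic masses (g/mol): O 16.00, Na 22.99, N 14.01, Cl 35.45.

282 g

M(NaNO3) = 22.99 + 14.01 + 3(16.00) = 85.00 g/mol.
M(NaCl) = 22.99 + 35.45 = 58.44 g/mol.
n(NaNO3) = 410.0 g / 85.00 g/mol = 4.824 mol.
From the equation the NaNO3:NaCl mole ratio is 1:1, so n(NaCl) = 4.824 × 1/1 = 4.824 mol.
Mass of NaCl = 4.824 mol × 58.44 g/mol = 281.9 g.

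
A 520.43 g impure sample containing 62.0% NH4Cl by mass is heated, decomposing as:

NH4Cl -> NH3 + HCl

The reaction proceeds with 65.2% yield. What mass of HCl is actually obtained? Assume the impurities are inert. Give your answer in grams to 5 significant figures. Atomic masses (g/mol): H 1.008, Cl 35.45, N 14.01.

Pure NH4Cl available = 520.43 g × 0.620 = 322.667 g.
M(NH4Cl) = 14.01 + 4(1.008) + 35.45 = 53.492 g/mol.
M(HCl) = 1.008 + 35.45 = 36.458 g/mol.
n(NH4Cl) = 322.667 g / 53.492 g/mol = 6.03205 mol.
From the equation the NH4Cl:HCl mole ratio is 1:1, so n(HCl) = 6.03205 × 1/1 = 6.03205 mol.
Mass of HCl = 6.03205 mol × 36.458 g/mol = 219.917 g.
Actual mass collected = 219.917 g × 0.652 = 143.386 g.

143.39 g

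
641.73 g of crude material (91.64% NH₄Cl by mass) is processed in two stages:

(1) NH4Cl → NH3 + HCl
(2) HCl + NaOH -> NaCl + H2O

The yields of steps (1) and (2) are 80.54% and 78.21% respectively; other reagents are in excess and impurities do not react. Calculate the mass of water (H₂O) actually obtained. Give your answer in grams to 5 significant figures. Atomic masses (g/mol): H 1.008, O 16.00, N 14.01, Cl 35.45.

124.76 g

Pure NH4Cl = 641.73 × 0.9164 = 588.081 g.
M(NH4Cl) = 14.01 + 4(1.008) + 35.45 = 53.492 g/mol.
M(H2O) = 2(1.008) + 16.00 = 18.016 g/mol.
n(NH4Cl) = 588.081 / 53.492 = 10.9938 mol.
Step 1 (NH4Cl:HCl = 1:1): theoretical n(HCl) = 10.9938 mol; at 80.54% yield, n(HCl) = 8.85442 mol.
Step 2 (HCl:H2O = 1:1): theoretical n(H2O) = 8.85442 mol, so theoretical mass = 8.85442 × 18.016 = 159.521 g.
At 78.21% yield, actual mass of H2O = 159.521 × 0.7821 = 124.762 g.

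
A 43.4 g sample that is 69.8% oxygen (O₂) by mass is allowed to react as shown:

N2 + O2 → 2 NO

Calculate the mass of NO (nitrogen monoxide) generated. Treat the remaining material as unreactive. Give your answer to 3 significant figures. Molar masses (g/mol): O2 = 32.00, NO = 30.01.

56.8 g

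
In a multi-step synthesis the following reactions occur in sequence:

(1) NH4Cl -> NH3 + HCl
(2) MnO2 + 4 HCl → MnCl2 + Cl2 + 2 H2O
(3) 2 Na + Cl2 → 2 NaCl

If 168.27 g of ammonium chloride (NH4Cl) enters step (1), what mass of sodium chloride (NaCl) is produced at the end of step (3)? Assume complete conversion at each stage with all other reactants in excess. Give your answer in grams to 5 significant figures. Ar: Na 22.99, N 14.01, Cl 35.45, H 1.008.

M(NH4Cl) = 14.01 + 4(1.008) + 35.45 = 53.492 g/mol.
M(NaCl) = 22.99 + 35.45 = 58.44 g/mol.
n(NH4Cl) = 168.27 / 53.492 = 3.14570 mol.
Reaction (1): NH4Cl→HCl ratio 1:1 ⇒ n(HCl) = 3.14570 mol.
Reaction (2): HCl→Cl2 ratio 4:1 ⇒ n(Cl2) = 0.786426 mol.
Reaction (3): Cl2→NaCl ratio 1:2 ⇒ n(NaCl) = 1.57285 mol.
Mass of NaCl = 1.57285 × 58.44 = 91.9175 g.

91.917 g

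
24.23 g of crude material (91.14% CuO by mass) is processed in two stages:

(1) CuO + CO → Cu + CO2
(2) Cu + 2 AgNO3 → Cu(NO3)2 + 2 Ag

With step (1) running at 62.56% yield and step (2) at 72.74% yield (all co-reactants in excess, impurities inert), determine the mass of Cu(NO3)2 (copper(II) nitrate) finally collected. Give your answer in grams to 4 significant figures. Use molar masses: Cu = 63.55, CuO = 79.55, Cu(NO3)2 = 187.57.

Pure CuO = 24.23 × 0.9114 = 22.083 g.
n(CuO) = 22.083 / 79.55 = 0.27760 mol.
Step 1 (CuO:Cu = 1:1): theoretical n(Cu) = 0.27760 mol; at 62.56% yield, n(Cu) = 0.17367 mol.
Step 2 (Cu:Cu(NO3)2 = 1:1): theoretical n(Cu(NO3)2) = 0.17367 mol, so theoretical mass = 0.17367 × 187.57 = 32.575 g.
At 72.74% yield, actual mass of Cu(NO3)2 = 32.575 × 0.7274 = 23.695 g.

23.69 g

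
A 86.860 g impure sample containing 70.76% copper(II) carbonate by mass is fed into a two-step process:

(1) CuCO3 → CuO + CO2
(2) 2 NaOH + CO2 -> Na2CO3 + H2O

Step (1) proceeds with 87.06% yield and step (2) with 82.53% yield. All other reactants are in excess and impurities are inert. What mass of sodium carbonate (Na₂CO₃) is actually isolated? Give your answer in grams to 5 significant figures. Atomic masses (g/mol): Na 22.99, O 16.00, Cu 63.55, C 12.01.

37.881 g

Pure CuCO3 = 86.860 × 0.7076 = 61.4621 g.
M(CuCO3) = 63.55 + 12.01 + 3(16.00) = 123.56 g/mol.
M(Na2CO3) = 2(22.99) + 12.01 + 3(16.00) = 105.99 g/mol.
n(CuCO3) = 61.4621 / 123.56 = 0.497427 mol.
Step 1 (CuCO3:CO2 = 1:1): theoretical n(CO2) = 0.497427 mol; at 87.06% yield, n(CO2) = 0.433060 mol.
Step 2 (CO2:Na2CO3 = 1:1): theoretical n(Na2CO3) = 0.433060 mol, so theoretical mass = 0.433060 × 105.99 = 45.9001 g.
At 82.53% yield, actual mass of Na2CO3 = 45.9001 × 0.8253 = 37.8813 g.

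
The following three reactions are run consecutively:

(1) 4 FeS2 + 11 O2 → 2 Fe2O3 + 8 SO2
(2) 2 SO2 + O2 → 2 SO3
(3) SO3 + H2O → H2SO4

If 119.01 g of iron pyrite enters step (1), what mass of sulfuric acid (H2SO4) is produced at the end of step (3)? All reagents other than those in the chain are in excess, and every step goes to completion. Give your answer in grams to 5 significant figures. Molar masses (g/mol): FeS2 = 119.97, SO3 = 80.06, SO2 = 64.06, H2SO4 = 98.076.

194.58 g

n(FeS2) = 119.01 / 119.97 = 0.991998 mol.
Reaction (1): FeS2→SO2 ratio 4:8 ⇒ n(SO2) = 1.98400 mol.
Reaction (2): SO2→SO3 ratio 2:2 ⇒ n(SO3) = 1.98400 mol.
Reaction (3): SO3→H2SO4 ratio 1:1 ⇒ n(H2SO4) = 1.98400 mol.
Mass of H2SO4 = 1.98400 × 98.076 = 194.582 g.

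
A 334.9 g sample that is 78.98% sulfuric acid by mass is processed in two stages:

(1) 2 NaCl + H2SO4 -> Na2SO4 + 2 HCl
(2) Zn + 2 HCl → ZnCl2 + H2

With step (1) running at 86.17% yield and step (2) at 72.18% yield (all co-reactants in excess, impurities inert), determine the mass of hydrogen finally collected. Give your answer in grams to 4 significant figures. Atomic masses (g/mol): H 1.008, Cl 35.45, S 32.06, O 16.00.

3.382 g

Pure H2SO4 = 334.9 × 0.7898 = 264.50 g.
M(H2SO4) = 2(1.008) + 32.06 + 4(16.00) = 98.076 g/mol.
M(H2) = 2(1.008) = 2.016 g/mol.
n(H2SO4) = 264.50 / 98.076 = 2.6969 mol.
Step 1 (H2SO4:HCl = 1:2): theoretical n(HCl) = 5.3939 mol; at 86.17% yield, n(HCl) = 4.6479 mol.
Step 2 (HCl:H2 = 2:1): theoretical n(H2) = 2.3239 mol, so theoretical mass = 2.3239 × 2.016 = 4.6851 g.
At 72.18% yield, actual mass of H2 = 4.6851 × 0.7218 = 3.3817 g.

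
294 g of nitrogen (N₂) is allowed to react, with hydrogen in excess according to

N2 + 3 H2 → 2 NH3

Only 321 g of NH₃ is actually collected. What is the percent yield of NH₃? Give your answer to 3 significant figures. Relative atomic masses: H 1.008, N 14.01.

89.8 %

M(N2) = 2(14.01) = 28.02 g/mol.
M(NH3) = 14.01 + 3(1.008) = 17.034 g/mol.
n(N2) = 294.0 g / 28.02 g/mol = 10.49 mol.
From the equation the N2:NH3 mole ratio is 1:2, so n(NH3) = 10.49 × 2/1 = 20.99 mol.
Mass of NH3 = 20.99 mol × 17.034 g/mol = 357.5 g.
This is the theoretical yield. Percent yield = 321 g / 357.5 g × 100% = 89.80%.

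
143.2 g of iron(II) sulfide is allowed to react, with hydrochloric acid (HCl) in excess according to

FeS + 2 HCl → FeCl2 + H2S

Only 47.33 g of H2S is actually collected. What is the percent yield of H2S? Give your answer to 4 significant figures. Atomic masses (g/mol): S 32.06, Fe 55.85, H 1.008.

M(FeS) = 55.85 + 32.06 = 87.91 g/mol.
M(H2S) = 2(1.008) + 32.06 = 34.076 g/mol.
n(FeS) = 143.20 g / 87.91 g/mol = 1.6289 mol.
From the equation the FeS:H2S mole ratio is 1:1, so n(H2S) = 1.6289 × 1/1 = 1.6289 mol.
Mass of H2S = 1.6289 mol × 34.076 g/mol = 55.508 g.
This is the theoretical yield. Percent yield = 47.33 g / 55.508 g × 100% = 85.267%.

85.27 %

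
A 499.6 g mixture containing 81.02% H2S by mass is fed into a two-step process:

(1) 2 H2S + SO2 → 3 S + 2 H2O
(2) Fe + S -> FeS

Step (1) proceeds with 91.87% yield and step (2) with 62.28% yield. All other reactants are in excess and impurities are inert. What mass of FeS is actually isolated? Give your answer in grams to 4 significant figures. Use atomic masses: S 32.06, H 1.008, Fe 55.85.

896.2 g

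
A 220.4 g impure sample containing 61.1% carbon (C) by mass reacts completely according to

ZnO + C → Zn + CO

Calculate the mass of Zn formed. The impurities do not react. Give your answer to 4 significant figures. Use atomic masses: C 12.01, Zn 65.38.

Mass of pure C = 220.4 g × 0.611 = 134.66 g.
M(C) = 12.01 g/mol.
M(Zn) = 65.38 g/mol.
n(C) = 134.66 g / 12.01 g/mol = 11.213 mol.
From the equation the C:Zn mole ratio is 1:1, so n(Zn) = 11.213 × 1/1 = 11.213 mol.
Mass of Zn = 11.213 mol × 65.38 g/mol = 733.09 g.

733.1 g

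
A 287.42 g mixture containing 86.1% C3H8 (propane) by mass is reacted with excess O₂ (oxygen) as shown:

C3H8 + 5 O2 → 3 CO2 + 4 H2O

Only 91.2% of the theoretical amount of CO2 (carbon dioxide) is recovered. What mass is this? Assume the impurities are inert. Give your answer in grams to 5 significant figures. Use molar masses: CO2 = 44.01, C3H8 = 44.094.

675.78 g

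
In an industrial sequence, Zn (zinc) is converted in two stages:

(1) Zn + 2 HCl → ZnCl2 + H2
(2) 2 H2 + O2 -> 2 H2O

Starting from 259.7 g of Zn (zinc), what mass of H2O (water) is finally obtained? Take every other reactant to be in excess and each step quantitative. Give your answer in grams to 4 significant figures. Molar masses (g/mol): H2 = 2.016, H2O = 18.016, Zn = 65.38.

71.56 g

n(Zn) = 259.70 / 65.38 = 3.9722 mol.
Step 1 gives a 1:1 ratio of Zn to H2, so n(H2) = 3.9722 mol.
In step 2 the H2:H2O ratio is 2:2, so n(H2O) = 3.9722 mol.
Mass of H2O = 3.9722 × 18.016 = 71.562 g.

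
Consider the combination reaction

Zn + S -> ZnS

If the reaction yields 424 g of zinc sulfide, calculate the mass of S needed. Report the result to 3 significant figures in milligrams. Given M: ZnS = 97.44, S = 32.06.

140000 mg

n(ZnS) = 424.0 g / 97.44 g/mol = 4.351 mol.
From the equation the ZnS:S mole ratio is 1:1, so n(S) = 4.351 × 1/1 = 4.351 mol.
Mass of S = 4.351 mol × 32.06 g/mol = 139.5 g.
Converting to mg: 139.5 g = 140000 mg.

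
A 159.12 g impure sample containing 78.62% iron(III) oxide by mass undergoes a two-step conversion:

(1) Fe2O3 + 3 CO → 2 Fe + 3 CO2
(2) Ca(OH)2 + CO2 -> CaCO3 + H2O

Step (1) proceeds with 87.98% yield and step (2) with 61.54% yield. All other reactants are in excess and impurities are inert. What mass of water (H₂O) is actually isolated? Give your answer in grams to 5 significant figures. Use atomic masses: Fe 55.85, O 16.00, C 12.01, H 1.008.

22.923 g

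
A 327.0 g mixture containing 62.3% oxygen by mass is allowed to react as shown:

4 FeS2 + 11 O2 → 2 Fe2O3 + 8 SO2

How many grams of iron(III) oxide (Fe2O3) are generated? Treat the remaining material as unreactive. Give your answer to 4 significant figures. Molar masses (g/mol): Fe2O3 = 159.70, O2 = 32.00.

184.9 g

Mass of pure O2 = 327.0 g × 0.623 = 203.72 g.
n(O2) = 203.72 g / 32.00 g/mol = 6.3663 mol.
From the equation the O2:Fe2O3 mole ratio is 11:2, so n(Fe2O3) = 6.3663 × 2/11 = 1.1575 mol.
Mass of Fe2O3 = 1.1575 mol × 159.70 g/mol = 184.85 g.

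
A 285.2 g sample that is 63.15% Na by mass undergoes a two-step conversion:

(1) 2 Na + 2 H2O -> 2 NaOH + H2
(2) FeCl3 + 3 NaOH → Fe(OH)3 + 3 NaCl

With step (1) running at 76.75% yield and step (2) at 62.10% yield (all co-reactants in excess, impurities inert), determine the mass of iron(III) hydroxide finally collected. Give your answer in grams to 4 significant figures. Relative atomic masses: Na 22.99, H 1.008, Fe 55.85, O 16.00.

133.0 g

Pure Na = 285.2 × 0.6315 = 180.10 g.
M(Na) = 22.99 g/mol.
M(Fe(OH)3) = 55.85 + 3(16.00) + 3(1.008) = 106.874 g/mol.
n(Na) = 180.10 / 22.99 = 7.8340 mol.
Step 1 (Na:NaOH = 2:2): theoretical n(NaOH) = 7.8340 mol; at 76.75% yield, n(NaOH) = 6.0126 mol.
Step 2 (NaOH:Fe(OH)3 = 3:1): theoretical n(Fe(OH)3) = 2.0042 mol, so theoretical mass = 2.0042 × 106.874 = 214.20 g.
At 62.10% yield, actual mass of Fe(OH)3 = 214.20 × 0.6210 = 133.02 g.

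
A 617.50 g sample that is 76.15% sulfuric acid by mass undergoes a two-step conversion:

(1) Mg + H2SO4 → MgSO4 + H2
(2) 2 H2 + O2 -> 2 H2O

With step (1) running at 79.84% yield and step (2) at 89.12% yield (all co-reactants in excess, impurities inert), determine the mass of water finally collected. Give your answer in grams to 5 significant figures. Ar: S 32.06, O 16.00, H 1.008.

61.461 g

Pure H2SO4 = 617.50 × 0.7615 = 470.226 g.
M(H2SO4) = 2(1.008) + 32.06 + 4(16.00) = 98.076 g/mol.
M(H2O) = 2(1.008) + 16.00 = 18.016 g/mol.
n(H2SO4) = 470.226 / 98.076 = 4.79451 mol.
Step 1 (H2SO4:H2 = 1:1): theoretical n(H2) = 4.79451 mol; at 79.84% yield, n(H2) = 3.82794 mol.
Step 2 (H2:H2O = 2:2): theoretical n(H2O) = 3.82794 mol, so theoretical mass = 3.82794 × 18.016 = 68.9641 g.
At 89.12% yield, actual mass of H2O = 68.9641 × 0.8912 = 61.4608 g.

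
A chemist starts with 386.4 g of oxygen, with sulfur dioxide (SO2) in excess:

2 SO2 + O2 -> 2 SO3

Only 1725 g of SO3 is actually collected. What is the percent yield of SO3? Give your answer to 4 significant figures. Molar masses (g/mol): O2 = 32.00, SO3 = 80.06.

89.22 %

n(O2) = 386.40 g / 32.00 g/mol = 12.075 mol.
From the equation the O2:SO3 mole ratio is 1:2, so n(SO3) = 12.075 × 2/1 = 24.150 mol.
Mass of SO3 = 24.150 mol × 80.06 g/mol = 1933.4 g.
This is the theoretical yield. Percent yield = 1725 g / 1933.4 g × 100% = 89.219%.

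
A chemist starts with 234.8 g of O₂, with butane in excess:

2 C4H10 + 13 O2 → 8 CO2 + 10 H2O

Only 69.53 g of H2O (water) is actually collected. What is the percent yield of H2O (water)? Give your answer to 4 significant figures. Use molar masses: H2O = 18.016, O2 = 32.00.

68.38 %

n(O2) = 234.80 g / 32.00 g/mol = 7.3375 mol.
From the equation the O2:H2O mole ratio is 13:10, so n(H2O) = 7.3375 × 10/13 = 5.6442 mol.
Mass of H2O = 5.6442 mol × 18.016 g/mol = 101.69 g.
This is the theoretical yield. Percent yield = 69.53 g / 101.69 g × 100% = 68.377%.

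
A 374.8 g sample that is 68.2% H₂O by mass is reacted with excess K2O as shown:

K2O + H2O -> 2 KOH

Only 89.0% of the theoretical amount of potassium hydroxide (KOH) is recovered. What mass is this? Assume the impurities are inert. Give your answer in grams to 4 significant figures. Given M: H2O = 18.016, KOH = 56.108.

1417 g

Pure H2O available = 374.8 g × 0.682 = 255.61 g.
n(H2O) = 255.61 g / 18.016 g/mol = 14.188 mol.
From the equation the H2O:KOH mole ratio is 1:2, so n(KOH) = 14.188 × 2/1 = 28.376 mol.
Mass of KOH = 28.376 mol × 56.108 g/mol = 1592.1 g.
Actual mass collected = 1592.1 g × 0.890 = 1417.0 g.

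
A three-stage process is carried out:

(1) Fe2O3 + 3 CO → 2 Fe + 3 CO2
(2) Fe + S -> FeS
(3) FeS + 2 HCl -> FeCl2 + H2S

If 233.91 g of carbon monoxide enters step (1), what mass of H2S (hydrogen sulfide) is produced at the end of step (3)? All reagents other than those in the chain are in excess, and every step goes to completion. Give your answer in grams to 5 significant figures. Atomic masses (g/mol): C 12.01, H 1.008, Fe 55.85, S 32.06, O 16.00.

M(CO) = 12.01 + 16.00 = 28.01 g/mol.
M(H2S) = 2(1.008) + 32.06 = 34.076 g/mol.
n(CO) = 233.91 / 28.01 = 8.35095 mol.
Reaction (1): CO→Fe ratio 3:2 ⇒ n(Fe) = 5.56730 mol.
Reaction (2): Fe→FeS ratio 1:1 ⇒ n(FeS) = 5.56730 mol.
Reaction (3): FeS→H2S ratio 1:1 ⇒ n(H2S) = 5.56730 mol.
Mass of H2S = 5.56730 × 34.076 = 189.711 g.

189.71 g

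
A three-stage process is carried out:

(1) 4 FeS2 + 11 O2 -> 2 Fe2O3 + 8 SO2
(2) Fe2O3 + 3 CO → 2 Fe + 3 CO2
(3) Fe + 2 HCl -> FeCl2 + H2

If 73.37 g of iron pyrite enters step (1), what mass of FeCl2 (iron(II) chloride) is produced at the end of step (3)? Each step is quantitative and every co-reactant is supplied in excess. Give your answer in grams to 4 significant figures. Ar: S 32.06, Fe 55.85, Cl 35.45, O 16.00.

77.52 g

M(FeS2) = 55.85 + 2(32.06) = 119.97 g/mol.
M(FeCl2) = 55.85 + 2(35.45) = 126.75 g/mol.
n(FeS2) = 73.37 / 119.97 = 0.61157 mol.
Reaction (1): FeS2→Fe2O3 ratio 4:2 ⇒ n(Fe2O3) = 0.30578 mol.
Reaction (2): Fe2O3→Fe ratio 1:2 ⇒ n(Fe) = 0.61157 mol.
Reaction (3): Fe→FeCl2 ratio 1:1 ⇒ n(FeCl2) = 0.61157 mol.
Mass of FeCl2 = 0.61157 × 126.75 = 77.516 g.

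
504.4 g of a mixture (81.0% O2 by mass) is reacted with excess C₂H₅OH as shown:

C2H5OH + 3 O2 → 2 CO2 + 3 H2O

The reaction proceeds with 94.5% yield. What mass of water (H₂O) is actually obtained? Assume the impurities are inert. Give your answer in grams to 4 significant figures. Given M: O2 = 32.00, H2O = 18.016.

217.4 g

Pure O2 available = 504.4 g × 0.810 = 408.56 g.
n(O2) = 408.56 g / 32.00 g/mol = 12.768 mol.
From the equation the O2:H2O mole ratio is 3:3, so n(H2O) = 12.768 × 3/3 = 12.768 mol.
Mass of H2O = 12.768 mol × 18.016 g/mol = 230.02 g.
Actual mass collected = 230.02 g × 0.945 = 217.37 g.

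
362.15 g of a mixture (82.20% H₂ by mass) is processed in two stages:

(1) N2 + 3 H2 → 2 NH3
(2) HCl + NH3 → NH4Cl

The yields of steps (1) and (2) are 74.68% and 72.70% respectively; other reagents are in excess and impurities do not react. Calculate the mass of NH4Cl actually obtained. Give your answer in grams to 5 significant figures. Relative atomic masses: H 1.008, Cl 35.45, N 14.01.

Pure H2 = 362.15 × 0.8220 = 297.687 g.
M(H2) = 2(1.008) = 2.016 g/mol.
M(NH4Cl) = 14.01 + 4(1.008) + 35.45 = 53.492 g/mol.
n(H2) = 297.687 / 2.016 = 147.662 mol.
Step 1 (H2:NH3 = 3:2): theoretical n(NH3) = 98.4416 mol; at 74.68% yield, n(NH3) = 73.5162 mol.
Step 2 (NH3:NH4Cl = 1:1): theoretical n(NH4Cl) = 73.5162 mol, so theoretical mass = 73.5162 × 53.492 = 3932.53 g.
At 72.70% yield, actual mass of NH4Cl = 3932.53 × 0.7270 = 2858.95 g.

2858.9 g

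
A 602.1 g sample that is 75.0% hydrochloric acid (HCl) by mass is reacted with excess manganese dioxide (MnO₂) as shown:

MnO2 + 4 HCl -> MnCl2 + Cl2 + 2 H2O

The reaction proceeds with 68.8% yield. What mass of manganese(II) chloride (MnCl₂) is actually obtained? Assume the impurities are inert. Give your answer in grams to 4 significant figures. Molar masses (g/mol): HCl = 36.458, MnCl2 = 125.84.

268.1 g

Pure HCl available = 602.1 g × 0.750 = 451.57 g.
n(HCl) = 451.57 g / 36.458 g/mol = 12.386 mol.
From the equation the HCl:MnCl2 mole ratio is 4:1, so n(MnCl2) = 12.386 × 1/4 = 3.0965 mol.
Mass of MnCl2 = 3.0965 mol × 125.84 g/mol = 389.67 g.
Actual mass collected = 389.67 g × 0.688 = 268.09 g.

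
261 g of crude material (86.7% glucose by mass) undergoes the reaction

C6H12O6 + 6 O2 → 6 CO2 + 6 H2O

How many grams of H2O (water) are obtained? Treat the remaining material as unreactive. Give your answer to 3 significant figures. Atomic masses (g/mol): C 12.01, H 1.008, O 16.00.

136 g

Mass of pure C6H12O6 = 261 g × 0.867 = 226.3 g.
M(C6H12O6) = 6(12.01) + 12(1.008) + 6(16.00) = 180.156 g/mol.
M(H2O) = 2(1.008) + 16.00 = 18.016 g/mol.
n(C6H12O6) = 226.3 g / 180.156 g/mol = 1.256 mol.
From the equation the C6H12O6:H2O mole ratio is 1:6, so n(H2O) = 1.256 × 6/1 = 7.536 mol.
Mass of H2O = 7.536 mol × 18.016 g/mol = 135.8 g.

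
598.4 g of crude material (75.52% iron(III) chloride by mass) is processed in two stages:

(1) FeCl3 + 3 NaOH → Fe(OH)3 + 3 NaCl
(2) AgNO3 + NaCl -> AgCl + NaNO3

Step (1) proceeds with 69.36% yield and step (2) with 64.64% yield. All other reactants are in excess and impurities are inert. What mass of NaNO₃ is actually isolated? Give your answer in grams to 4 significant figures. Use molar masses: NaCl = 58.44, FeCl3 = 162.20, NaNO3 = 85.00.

318.5 g

Pure FeCl3 = 598.4 × 0.7552 = 451.91 g.
n(FeCl3) = 451.91 / 162.20 = 2.7861 mol.
Step 1 (FeCl3:NaCl = 1:3): theoretical n(NaCl) = 8.3584 mol; at 69.36% yield, n(NaCl) = 5.7974 mol.
Step 2 (NaCl:NaNO3 = 1:1): theoretical n(NaNO3) = 5.7974 mol, so theoretical mass = 5.7974 × 85.00 = 492.78 g.
At 64.64% yield, actual mass of NaNO3 = 492.78 × 0.6464 = 318.53 g.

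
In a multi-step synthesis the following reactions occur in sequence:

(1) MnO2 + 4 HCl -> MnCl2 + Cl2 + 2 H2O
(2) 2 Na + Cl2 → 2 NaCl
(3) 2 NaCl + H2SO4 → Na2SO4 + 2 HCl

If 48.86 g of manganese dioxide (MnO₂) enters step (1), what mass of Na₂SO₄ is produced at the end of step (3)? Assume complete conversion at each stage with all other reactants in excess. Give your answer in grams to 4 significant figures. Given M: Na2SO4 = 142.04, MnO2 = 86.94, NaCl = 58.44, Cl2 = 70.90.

79.83 g

n(MnO2) = 48.86 / 86.94 = 0.56200 mol.
Reaction (1): MnO2→Cl2 ratio 1:1 ⇒ n(Cl2) = 0.56200 mol.
Reaction (2): Cl2→NaCl ratio 1:2 ⇒ n(NaCl) = 1.1240 mol.
Reaction (3): NaCl→Na2SO4 ratio 2:1 ⇒ n(Na2SO4) = 0.56200 mol.
Mass of Na2SO4 = 0.56200 × 142.04 = 79.826 g.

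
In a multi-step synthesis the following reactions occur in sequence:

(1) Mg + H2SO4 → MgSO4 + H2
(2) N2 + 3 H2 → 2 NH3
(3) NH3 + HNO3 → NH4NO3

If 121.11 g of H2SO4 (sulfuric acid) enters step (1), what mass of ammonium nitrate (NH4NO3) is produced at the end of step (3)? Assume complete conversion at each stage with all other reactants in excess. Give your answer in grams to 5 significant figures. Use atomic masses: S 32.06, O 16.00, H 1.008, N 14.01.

M(H2SO4) = 2(1.008) + 32.06 + 4(16.00) = 98.076 g/mol.
M(NH4NO3) = 2(14.01) + 4(1.008) + 3(16.00) = 80.052 g/mol.
n(H2SO4) = 121.11 / 98.076 = 1.23486 mol.
Reaction (1): H2SO4→H2 ratio 1:1 ⇒ n(H2) = 1.23486 mol.
Reaction (2): H2→NH3 ratio 3:2 ⇒ n(NH3) = 0.823239 mol.
Reaction (3): NH3→NH4NO3 ratio 1:1 ⇒ n(NH4NO3) = 0.823239 mol.
Mass of NH4NO3 = 0.823239 × 80.052 = 65.9019 g.

65.902 g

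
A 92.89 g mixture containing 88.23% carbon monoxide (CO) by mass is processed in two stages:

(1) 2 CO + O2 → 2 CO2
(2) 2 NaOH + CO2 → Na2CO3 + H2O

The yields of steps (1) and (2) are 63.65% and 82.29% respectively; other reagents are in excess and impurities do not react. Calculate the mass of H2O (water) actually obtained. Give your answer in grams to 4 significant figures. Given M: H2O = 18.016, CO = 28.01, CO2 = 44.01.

Pure CO = 92.89 × 0.8823 = 81.957 g.
n(CO) = 81.957 / 28.01 = 2.9260 mol.
Step 1 (CO:CO2 = 2:2): theoretical n(CO2) = 2.9260 mol; at 63.65% yield, n(CO2) = 1.8624 mol.
Step 2 (CO2:H2O = 1:1): theoretical n(H2O) = 1.8624 mol, so theoretical mass = 1.8624 × 18.016 = 33.553 g.
At 82.29% yield, actual mass of H2O = 33.553 × 0.8229 = 27.611 g.

27.61 g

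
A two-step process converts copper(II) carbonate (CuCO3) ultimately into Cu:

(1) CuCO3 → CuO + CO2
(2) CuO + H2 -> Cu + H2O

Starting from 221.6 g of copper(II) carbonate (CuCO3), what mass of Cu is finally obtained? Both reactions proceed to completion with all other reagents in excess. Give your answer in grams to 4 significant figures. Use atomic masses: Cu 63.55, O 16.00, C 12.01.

114.0 g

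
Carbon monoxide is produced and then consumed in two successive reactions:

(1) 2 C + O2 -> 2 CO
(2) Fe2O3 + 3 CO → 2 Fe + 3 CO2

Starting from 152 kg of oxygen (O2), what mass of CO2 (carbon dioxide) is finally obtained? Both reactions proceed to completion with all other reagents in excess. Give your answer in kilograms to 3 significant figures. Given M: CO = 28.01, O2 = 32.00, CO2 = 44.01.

152 kg = 152000 g.
n(O2) = 152000 / 32.00 = 4750 mol.
Step 1 gives a 1:2 ratio of O2 to CO, so n(CO) = 9500 mol.
In step 2 the CO:CO2 ratio is 3:3, so n(CO2) = 9500 mol.
Mass of CO2 = 9500 × 44.01 = 418100 g = 418 kg.

418 kg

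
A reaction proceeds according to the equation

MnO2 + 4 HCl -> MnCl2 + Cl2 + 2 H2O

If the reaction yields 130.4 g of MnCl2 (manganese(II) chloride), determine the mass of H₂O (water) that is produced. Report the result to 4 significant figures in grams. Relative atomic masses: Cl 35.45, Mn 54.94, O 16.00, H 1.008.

M(MnCl2) = 54.94 + 2(35.45) = 125.84 g/mol.
M(H2O) = 2(1.008) + 16.00 = 18.016 g/mol.
n(MnCl2) = 130.40 g / 125.84 g/mol = 1.0362 mol.
From the equation the MnCl2:H2O mole ratio is 1:2, so n(H2O) = 1.0362 × 2/1 = 2.0725 mol.
Mass of H2O = 2.0725 mol × 18.016 g/mol = 37.338 g.

37.34 g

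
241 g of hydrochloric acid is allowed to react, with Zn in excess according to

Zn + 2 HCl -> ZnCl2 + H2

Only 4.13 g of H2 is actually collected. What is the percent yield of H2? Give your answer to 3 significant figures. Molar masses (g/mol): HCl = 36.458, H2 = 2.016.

n(HCl) = 241.0 g / 36.458 g/mol = 6.610 mol.
From the equation the HCl:H2 mole ratio is 2:1, so n(H2) = 6.610 × 1/2 = 3.305 mol.
Mass of H2 = 3.305 mol × 2.016 g/mol = 6.663 g.
This is the theoretical yield. Percent yield = 4.13 g / 6.663 g × 100% = 61.98%.

62.0 %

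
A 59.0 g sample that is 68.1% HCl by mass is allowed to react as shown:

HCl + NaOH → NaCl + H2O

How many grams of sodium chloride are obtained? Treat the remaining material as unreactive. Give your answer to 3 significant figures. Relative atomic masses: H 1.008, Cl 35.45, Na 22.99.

Mass of pure HCl = 59.0 g × 0.681 = 40.18 g.
M(HCl) = 1.008 + 35.45 = 36.458 g/mol.
M(NaCl) = 22.99 + 35.45 = 58.44 g/mol.
n(HCl) = 40.18 g / 36.458 g/mol = 1.102 mol.
From the equation the HCl:NaCl mole ratio is 1:1, so n(NaCl) = 1.102 × 1/1 = 1.102 mol.
Mass of NaCl = 1.102 mol × 58.44 g/mol = 64.40 g.

64.4 g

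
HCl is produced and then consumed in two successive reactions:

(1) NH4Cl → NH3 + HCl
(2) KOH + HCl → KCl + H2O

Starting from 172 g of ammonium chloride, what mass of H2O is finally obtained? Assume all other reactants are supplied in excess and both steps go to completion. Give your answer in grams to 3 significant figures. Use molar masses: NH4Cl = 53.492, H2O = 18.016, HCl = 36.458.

57.9 g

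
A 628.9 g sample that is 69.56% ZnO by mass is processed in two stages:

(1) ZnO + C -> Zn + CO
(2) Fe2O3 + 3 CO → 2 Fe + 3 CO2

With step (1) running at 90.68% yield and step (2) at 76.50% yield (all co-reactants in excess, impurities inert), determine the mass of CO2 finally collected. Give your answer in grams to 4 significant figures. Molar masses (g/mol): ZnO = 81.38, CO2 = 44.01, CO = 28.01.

164.1 g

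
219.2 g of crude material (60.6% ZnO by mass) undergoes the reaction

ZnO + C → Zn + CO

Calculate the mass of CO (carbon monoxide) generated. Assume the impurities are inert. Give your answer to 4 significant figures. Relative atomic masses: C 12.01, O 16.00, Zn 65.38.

45.72 g

Mass of pure ZnO = 219.2 g × 0.606 = 132.84 g.
M(ZnO) = 65.38 + 16.00 = 81.38 g/mol.
M(CO) = 12.01 + 16.00 = 28.01 g/mol.
n(ZnO) = 132.84 g / 81.38 g/mol = 1.6323 mol.
From the equation the ZnO:CO mole ratio is 1:1, so n(CO) = 1.6323 × 1/1 = 1.6323 mol.
Mass of CO = 1.6323 mol × 28.01 g/mol = 45.720 g.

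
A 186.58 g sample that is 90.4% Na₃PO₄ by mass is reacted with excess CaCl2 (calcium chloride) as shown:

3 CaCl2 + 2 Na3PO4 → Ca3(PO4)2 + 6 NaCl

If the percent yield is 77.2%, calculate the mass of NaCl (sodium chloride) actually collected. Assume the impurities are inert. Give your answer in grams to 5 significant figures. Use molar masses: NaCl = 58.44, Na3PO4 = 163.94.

Pure Na3PO4 available = 186.58 g × 0.904 = 168.668 g.
n(Na3PO4) = 168.668 g / 163.94 g/mol = 1.02884 mol.
From the equation the Na3PO4:NaCl mole ratio is 2:6, so n(NaCl) = 1.02884 × 6/2 = 3.08653 mol.
Mass of NaCl = 3.08653 mol × 58.44 g/mol = 180.377 g.
Actual mass collected = 180.377 g × 0.772 = 139.251 g.

139.25 g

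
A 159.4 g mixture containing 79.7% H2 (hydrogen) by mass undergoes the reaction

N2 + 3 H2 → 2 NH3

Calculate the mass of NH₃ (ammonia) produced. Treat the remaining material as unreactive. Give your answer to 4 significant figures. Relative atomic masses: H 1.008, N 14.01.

715.6 g

Mass of pure H2 = 159.4 g × 0.797 = 127.04 g.
M(H2) = 2(1.008) = 2.016 g/mol.
M(NH3) = 14.01 + 3(1.008) = 17.034 g/mol.
n(H2) = 127.04 g / 2.016 g/mol = 63.017 mol.
From the equation the H2:NH3 mole ratio is 3:2, so n(NH3) = 63.017 × 2/3 = 42.011 mol.
Mass of NH3 = 42.011 mol × 17.034 g/mol = 715.62 g.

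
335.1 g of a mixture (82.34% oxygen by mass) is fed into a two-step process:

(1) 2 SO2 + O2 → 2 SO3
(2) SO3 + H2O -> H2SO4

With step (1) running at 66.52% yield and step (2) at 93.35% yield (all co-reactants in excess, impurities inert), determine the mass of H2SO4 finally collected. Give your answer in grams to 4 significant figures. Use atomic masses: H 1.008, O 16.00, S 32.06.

Pure O2 = 335.1 × 0.8234 = 275.92 g.
M(O2) = 2(16.00) = 32.00 g/mol.
M(H2SO4) = 2(1.008) + 32.06 + 4(16.00) = 98.076 g/mol.
n(O2) = 275.92 / 32.00 = 8.6225 mol.
Step 1 (O2:SO3 = 1:2): theoretical n(SO3) = 17.245 mol; at 66.52% yield, n(SO3) = 11.471 mol.
Step 2 (SO3:H2SO4 = 1:1): theoretical n(H2SO4) = 11.471 mol, so theoretical mass = 11.471 × 98.076 = 1125.1 g.
At 93.35% yield, actual mass of H2SO4 = 1125.1 × 0.9335 = 1050.3 g.

1050 g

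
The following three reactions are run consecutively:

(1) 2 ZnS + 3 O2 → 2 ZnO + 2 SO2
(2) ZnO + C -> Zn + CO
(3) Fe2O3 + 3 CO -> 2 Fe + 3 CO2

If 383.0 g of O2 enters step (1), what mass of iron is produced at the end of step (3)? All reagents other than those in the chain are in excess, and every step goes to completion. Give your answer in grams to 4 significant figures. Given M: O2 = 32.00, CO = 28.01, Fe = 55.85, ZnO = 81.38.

297.1 g

n(O2) = 383.0 / 32.00 = 11.969 mol.
Reaction (1): O2→ZnO ratio 3:2 ⇒ n(ZnO) = 7.9792 mol.
Reaction (2): ZnO→CO ratio 1:1 ⇒ n(CO) = 7.9792 mol.
Reaction (3): CO→Fe ratio 3:2 ⇒ n(Fe) = 5.3194 mol.
Mass of Fe = 5.3194 × 55.85 = 297.09 g.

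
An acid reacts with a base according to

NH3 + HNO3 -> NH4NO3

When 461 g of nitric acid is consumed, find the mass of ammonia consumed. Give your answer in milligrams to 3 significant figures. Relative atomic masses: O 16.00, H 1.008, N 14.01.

M(HNO3) = 1.008 + 14.01 + 3(16.00) = 63.018 g/mol.
M(NH3) = 14.01 + 3(1.008) = 17.034 g/mol.
n(HNO3) = 461.0 g / 63.018 g/mol = 7.315 mol.
From the equation the HNO3:NH3 mole ratio is 1:1, so n(NH3) = 7.315 × 1/1 = 7.315 mol.
Mass of NH3 = 7.315 mol × 17.034 g/mol = 124.6 g.
Converting to mg: 124.6 g = 125000 mg.

125000 mg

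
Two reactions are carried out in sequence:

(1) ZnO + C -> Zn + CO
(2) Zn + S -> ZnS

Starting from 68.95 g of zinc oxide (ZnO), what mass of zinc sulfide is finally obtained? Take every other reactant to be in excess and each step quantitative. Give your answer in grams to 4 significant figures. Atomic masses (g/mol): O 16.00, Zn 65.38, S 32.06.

82.56 g

M(ZnO) = 65.38 + 16.00 = 81.38 g/mol.
M(ZnS) = 65.38 + 32.06 = 97.44 g/mol.
n(ZnO) = 68.950 / 81.38 = 0.84726 mol.
Step 1 gives a 1:1 ratio of ZnO to Zn, so n(Zn) = 0.84726 mol.
In step 2 the Zn:ZnS ratio is 1:1, so n(ZnS) = 0.84726 mol.
Mass of ZnS = 0.84726 × 97.44 = 82.557 g.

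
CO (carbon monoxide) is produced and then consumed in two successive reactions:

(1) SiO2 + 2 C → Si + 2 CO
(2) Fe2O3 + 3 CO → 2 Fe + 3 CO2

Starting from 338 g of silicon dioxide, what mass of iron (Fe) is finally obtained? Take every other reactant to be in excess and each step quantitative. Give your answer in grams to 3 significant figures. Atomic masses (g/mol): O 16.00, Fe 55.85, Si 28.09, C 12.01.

419 g

M(SiO2) = 28.09 + 2(16.00) = 60.09 g/mol.
M(Fe) = 55.85 g/mol.
n(SiO2) = 338.0 / 60.09 = 5.625 mol.
Step 1 gives a 1:2 ratio of SiO2 to CO, so n(CO) = 11.25 mol.
In step 2 the CO:Fe ratio is 3:2, so n(Fe) = 7.500 mol.
Mass of Fe = 7.500 × 55.85 = 418.9 g.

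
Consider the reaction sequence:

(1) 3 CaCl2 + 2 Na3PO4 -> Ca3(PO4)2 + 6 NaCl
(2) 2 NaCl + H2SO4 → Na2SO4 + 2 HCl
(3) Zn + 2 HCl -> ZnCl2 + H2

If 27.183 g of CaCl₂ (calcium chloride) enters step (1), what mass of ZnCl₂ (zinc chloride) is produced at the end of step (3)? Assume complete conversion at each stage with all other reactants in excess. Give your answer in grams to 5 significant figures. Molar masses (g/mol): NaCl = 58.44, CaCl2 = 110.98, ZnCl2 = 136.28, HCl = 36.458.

33.380 g

n(CaCl2) = 27.183 / 110.98 = 0.244936 mol.
Reaction (1): CaCl2→NaCl ratio 3:6 ⇒ n(NaCl) = 0.489872 mol.
Reaction (2): NaCl→HCl ratio 2:2 ⇒ n(HCl) = 0.489872 mol.
Reaction (3): HCl→ZnCl2 ratio 2:1 ⇒ n(ZnCl2) = 0.244936 mol.
Mass of ZnCl2 = 0.244936 × 136.28 = 33.3799 g.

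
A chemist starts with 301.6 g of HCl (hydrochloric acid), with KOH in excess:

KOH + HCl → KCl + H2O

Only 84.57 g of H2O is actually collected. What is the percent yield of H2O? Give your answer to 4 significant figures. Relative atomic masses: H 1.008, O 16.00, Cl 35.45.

56.74 %

M(HCl) = 1.008 + 35.45 = 36.458 g/mol.
M(H2O) = 2(1.008) + 16.00 = 18.016 g/mol.
n(HCl) = 301.60 g / 36.458 g/mol = 8.2725 mol.
From the equation the HCl:H2O mole ratio is 1:1, so n(H2O) = 8.2725 × 1/1 = 8.2725 mol.
Mass of H2O = 8.2725 mol × 18.016 g/mol = 149.04 g.
This is the theoretical yield. Percent yield = 84.57 g / 149.04 g × 100% = 56.744%.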